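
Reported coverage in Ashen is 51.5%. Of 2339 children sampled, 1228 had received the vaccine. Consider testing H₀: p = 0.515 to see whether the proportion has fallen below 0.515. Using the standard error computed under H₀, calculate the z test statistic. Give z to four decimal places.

z = 0.9687

p̂ = 1228/2339 = 0.525011.
Standard error under H₀: √(0.515×0.485/2339) = 0.010334.
z = (0.525011 − 0.515)/0.010334 = 0.010011/0.010334 = 0.9687.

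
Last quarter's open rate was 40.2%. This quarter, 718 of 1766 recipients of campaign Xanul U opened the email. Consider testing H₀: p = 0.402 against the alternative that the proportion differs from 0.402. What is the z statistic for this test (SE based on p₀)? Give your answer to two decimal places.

z = 0.39

p̂ = 718/1766 = 0.4066.
SE = √(p₀(1−p₀)/n) = √(0.2404/1766) = 0.0117.
z = (0.4066 − 0.402)/0.0117 = 0.0046/0.0117 = 0.39.
Two-sided p-value ≈ 2·Φ(−0.392) = 0.6954.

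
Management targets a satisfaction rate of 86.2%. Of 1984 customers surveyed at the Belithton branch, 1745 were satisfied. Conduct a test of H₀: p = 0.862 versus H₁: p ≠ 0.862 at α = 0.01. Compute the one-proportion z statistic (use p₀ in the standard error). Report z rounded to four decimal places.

z = 2.2647

p̂ = 1745/1984 ≈ 0.8795363.
SE = √(p₀(1−p₀)/n) = √(0.11896/1984) = 0.0077432.
z = (0.8795363 − 0.862)/0.0077432 = 0.0175363/0.0077432 = 2.2647.
Two-sided p-value ≈ 2·Φ(−2.265) = 0.0235; since p > α = 0.01, fail to reject H₀.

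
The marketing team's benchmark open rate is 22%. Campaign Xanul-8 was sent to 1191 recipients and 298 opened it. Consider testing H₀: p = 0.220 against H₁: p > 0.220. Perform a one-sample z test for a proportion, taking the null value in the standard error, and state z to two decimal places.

z = 2.52

p̂ = 298/1191 = 0.2502.
Standard error under H₀: √(0.22×0.78/1191) = 0.0120.
z = (0.2502 − 0.22)/0.0120 = 0.0302/0.0120 = 2.52.
p-value = P(Z > 2.517) ≈ 0.0059.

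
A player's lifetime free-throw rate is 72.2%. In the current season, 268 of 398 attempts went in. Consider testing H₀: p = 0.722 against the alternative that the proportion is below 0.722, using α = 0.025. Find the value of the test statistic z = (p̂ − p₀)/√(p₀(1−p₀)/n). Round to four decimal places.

z = -2.1656

p̂ = 268/398 = 0.673367.
Under H₀, SE = √(0.722·0.278/398) = √(0.000504312) = 0.022457.
z = (0.673367 − 0.722)/0.022457 = -0.048633/0.022457 = -2.1656.
p-value = P(Z < -2.166) ≈ 0.0152, so at α = 0.025 we reject H₀.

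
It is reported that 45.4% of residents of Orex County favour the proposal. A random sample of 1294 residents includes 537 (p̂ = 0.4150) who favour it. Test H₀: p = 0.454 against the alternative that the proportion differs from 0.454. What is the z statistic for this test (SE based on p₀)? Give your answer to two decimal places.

z = -2.82

p̂ = 537/1294 ≈ 0.41499.
SE = √(p₀(1−p₀)/n) = √(0.24788/1294) = 0.01384.
z = (0.41499 − 0.454)/0.01384 = -0.03901/0.01384 = -2.82.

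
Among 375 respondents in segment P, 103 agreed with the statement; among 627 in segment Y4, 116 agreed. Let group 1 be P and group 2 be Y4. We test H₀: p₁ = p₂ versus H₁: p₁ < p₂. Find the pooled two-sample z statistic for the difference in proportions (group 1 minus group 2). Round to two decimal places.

p̂₁ = 103/375 ≈ 0.2747, p̂₂ = 116/627 ≈ 0.1850.
Pooled p̂ = (103+116)/(375+627) = 219/1002 = 0.2186.
SE = √(0.170793 × 0.00426156) = 0.0270.
z = (0.2747 − 0.1850)/0.0270 = 0.0897/0.0270 = 3.32.
p-value = P(Z < 3.323) ≈ 0.9996.

z = 3.32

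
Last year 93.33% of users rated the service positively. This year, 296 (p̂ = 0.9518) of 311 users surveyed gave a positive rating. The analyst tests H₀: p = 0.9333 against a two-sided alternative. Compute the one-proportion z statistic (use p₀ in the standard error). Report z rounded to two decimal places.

p̂ = 296/311 ≈ 0.9518.
Under H₀, SE = √(0.9333·0.0667/311) = √(0.000200164) = 0.0141.
z = (0.9518 − 0.9333)/0.0141 = 0.0185/0.0141 = 1.31.
Two-sided p-value ≈ 2·Φ(−1.305) = 0.1918.

z = 1.31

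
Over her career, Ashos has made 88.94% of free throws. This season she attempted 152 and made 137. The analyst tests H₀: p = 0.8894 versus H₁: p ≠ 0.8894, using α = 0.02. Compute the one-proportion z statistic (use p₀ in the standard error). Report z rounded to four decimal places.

z = 0.4684

p̂ = 137/152 = 0.901316.
Under H₀, SE = √(0.8894·0.1106/152) = √(0.000647156) = 0.025439.
z = (0.901316 − 0.8894)/0.025439 = 0.011916/0.025439 = 0.4684.
Two-sided p-value ≈ 2·Φ(−0.468) = 0.6395; since p > α = 0.02, fail to reject H₀.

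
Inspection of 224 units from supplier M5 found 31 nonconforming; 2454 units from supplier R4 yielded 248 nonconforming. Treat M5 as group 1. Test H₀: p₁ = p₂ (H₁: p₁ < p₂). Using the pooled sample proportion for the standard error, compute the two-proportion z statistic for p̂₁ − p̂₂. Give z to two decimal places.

p̂₁ = 31/224 ≈ 0.1384, p̂₂ = 248/2454 ≈ 0.1011.
Pooled p̂ = (31+248)/(224+2454) = 279/2678 = 0.1042.
SE = √(p̂(1−p̂)(1/n₁+1/n₂)) = √(0.1042·0.8958·0.00487178) = √(0.000454675) = 0.0213.
z = (0.1384 − 0.1011)/0.0213 = 0.0373/0.0213 = 1.75.

z = 1.75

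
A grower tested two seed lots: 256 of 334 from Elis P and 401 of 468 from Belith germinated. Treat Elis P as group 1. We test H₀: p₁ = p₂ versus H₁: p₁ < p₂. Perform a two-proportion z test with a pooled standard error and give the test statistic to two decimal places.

z = -3.28

p̂₁ = 256/334 ≈ 0.76647, p̂₂ = 401/468 ≈ 0.85684.
Pooled p̂ = (256+401)/(334+468) = 657/802 = 0.81920.
SE = √(0.14811 × 0.00513076) = 0.02757.
z = (0.76647 − 0.85684)/0.02757 = -0.09037/0.02757 = -3.28.
p-value = P(Z < -3.278) ≈ 0.0005.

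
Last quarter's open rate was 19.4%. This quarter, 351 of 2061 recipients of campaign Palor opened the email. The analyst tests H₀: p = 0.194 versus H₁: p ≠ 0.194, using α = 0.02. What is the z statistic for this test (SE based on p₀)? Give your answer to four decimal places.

p̂ = 351/2061 ≈ 0.170306.
SE = √(p₀(1−p₀)/n) = √(0.15636/2061) = 0.008710.
z = (0.170306 − 0.194)/0.008710 = -0.023694/0.008710 = -2.7203.
Two-sided p-value ≈ 2·Φ(−2.720) = 0.0065; since p < α = 0.02, reject H₀.

z = -2.7203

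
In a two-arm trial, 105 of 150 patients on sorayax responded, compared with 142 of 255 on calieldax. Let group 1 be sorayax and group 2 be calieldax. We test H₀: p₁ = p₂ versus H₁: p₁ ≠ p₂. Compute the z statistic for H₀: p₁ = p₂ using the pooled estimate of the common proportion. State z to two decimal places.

p̂₁ = 105/150 = 0.7000, p̂₂ = 142/255 = 0.5569.
Pooled p̂ = (105+142)/(150+255) = 247/405 = 0.6099.
SE = √(0.237927 × 0.0105882) = 0.0502.
z = (0.7000 − 0.5569)/0.0502 = 0.1431/0.0502 = 2.85.
p-value = 2·P(Z > 2.852) ≈ 0.0043.

z = 2.85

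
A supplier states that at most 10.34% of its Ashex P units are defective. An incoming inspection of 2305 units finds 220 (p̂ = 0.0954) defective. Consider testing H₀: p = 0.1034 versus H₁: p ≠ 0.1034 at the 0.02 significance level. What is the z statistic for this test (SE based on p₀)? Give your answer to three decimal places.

z = -1.254

p̂ = 220/2305 ≈ 0.095445.
Under H₀, SE = √(0.1034·0.8966/2305) = √(4.02206e-05) = 0.006342.
z = (0.095445 − 0.1034)/0.006342 = -0.007955/0.006342 = -1.254.
p-value = 2·P(Z > 1.254) ≈ 0.2097; since p > α = 0.02, fail to reject H₀.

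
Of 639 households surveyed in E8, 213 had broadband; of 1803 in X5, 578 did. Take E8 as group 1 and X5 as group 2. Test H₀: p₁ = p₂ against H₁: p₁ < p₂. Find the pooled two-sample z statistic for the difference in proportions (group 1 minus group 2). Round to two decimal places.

z = 0.59

p̂₁ = 213/639 = 0.3333, p̂₂ = 578/1803 = 0.3206.
Pooled p̂ = (213+578)/(639+1803) = 791/2442 = 0.3239.
SE = √(p̂(1−p̂)(1/n₁+1/n₂)) = √(0.3239·0.6761·0.00211958) = √(0.000464175) = 0.0215.
z = (0.3333 − 0.3206)/0.0215 = 0.0127/0.0215 = 0.59.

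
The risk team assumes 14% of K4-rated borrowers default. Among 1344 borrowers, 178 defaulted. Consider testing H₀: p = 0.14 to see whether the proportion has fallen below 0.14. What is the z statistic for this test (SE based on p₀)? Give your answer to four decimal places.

p̂ = 178/1344 ≈ 0.132440.
SE = √(p₀(1−p₀)/n) = √(0.1204/1344) = 0.009465.
z = (0.132440 − 0.14)/0.009465 = -0.007560/0.009465 = -0.7987.
p-value = P(Z < -0.799) ≈ 0.2122.

z = -0.7987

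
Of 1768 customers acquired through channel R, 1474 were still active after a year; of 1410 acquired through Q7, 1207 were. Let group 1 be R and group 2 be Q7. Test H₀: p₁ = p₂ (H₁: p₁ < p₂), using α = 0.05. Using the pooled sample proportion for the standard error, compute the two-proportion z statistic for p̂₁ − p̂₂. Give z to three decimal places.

p̂₁ = 1474/1768 = 0.83371, p̂₂ = 1207/1410 = 0.85603.
Pooled p̂ = (1474+1207)/(1768+1410) = 2681/3178 = 0.84361.
SE = √(0.131931 × 0.00127483) = 0.01297.
z = (0.83371 − 0.85603)/0.01297 = -0.02232/0.01297 = -1.721.
p-value = P(Z < -1.721) ≈ 0.0426. With α = 0.05, reject H₀.

z = -1.721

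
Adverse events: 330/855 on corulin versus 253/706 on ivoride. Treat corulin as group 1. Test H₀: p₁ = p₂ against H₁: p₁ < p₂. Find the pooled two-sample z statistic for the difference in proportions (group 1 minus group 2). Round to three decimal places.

p̂₁ = 330/855 ≈ 0.38596, p̂₂ = 253/706 ≈ 0.35836.
Pooled p̂ = (330+253)/(855+706) = 583/1561 = 0.37348.
SE = √(0.233992 × 0.00258602) = 0.02460.
z = (0.38596 − 0.35836)/0.02460 = 0.02760/0.02460 = 1.122.

z = 1.122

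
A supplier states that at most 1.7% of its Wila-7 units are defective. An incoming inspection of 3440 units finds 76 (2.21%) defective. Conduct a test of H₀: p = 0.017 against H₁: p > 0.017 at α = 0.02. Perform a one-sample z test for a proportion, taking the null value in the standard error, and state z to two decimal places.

p̂ = 76/3440 ≈ 0.02209.
SE = √(p₀(1−p₀)/n) = √(0.016711/3440) = 0.00220.
z = (0.02209 − 0.017)/0.00220 = 0.00509/0.00220 = 2.31.
p-value = P(Z > 2.311) ≈ 0.0104. With α = 0.02, reject H₀.

z = 2.31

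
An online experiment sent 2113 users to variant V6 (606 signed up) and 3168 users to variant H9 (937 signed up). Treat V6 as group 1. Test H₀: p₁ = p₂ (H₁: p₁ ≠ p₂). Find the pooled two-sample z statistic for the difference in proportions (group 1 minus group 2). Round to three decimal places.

z = -0.703

p̂₁ = 606/2113 = 0.286796, p̂₂ = 937/3168 = 0.295770.
Pooled p̂ = (606+937)/(2113+3168) = 1543/5281 = 0.292180.
SE = √(0.206811 × 0.000788917) = 0.012773.
z = (0.286796 − 0.295770)/0.012773 = -0.008974/0.012773 = -0.703.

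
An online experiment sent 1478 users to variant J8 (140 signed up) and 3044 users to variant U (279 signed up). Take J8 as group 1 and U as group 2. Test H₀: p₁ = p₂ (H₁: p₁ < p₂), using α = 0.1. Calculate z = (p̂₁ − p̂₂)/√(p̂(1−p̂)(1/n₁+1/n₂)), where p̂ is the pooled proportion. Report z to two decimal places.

z = 0.33

p̂₁ = 140/1478 = 0.0947, p̂₂ = 279/3044 = 0.0917.
Pooled p̂ = (140+279)/(1478+3044) = 419/4522 = 0.0927.
SE = √(p̂(1−p̂)(1/n₁+1/n₂)) = √(0.0927·0.9073·0.00100511) = √(8.45018e-05) = 0.0092.
z = (0.0947 − 0.0917)/0.0092 = 0.0030/0.0092 = 0.33.
p-value = P(Z < 0.334) ≈ 0.6307, so at α = 0.1 we fail to reject H₀.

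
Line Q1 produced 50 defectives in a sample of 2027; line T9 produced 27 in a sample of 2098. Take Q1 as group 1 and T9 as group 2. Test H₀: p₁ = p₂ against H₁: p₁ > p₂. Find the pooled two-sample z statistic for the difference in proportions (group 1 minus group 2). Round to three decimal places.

p̂₁ = 50/2027 ≈ 0.024667, p̂₂ = 27/2098 ≈ 0.012869.
Pooled p̂ = (50+27)/(2027+2098) = 77/4125 = 0.018667.
SE = √(0.0183182 × 0.000969984) = 0.004215.
z = (0.024667 − 0.012869)/0.004215 = 0.011798/0.004215 = 2.799.

z = 2.799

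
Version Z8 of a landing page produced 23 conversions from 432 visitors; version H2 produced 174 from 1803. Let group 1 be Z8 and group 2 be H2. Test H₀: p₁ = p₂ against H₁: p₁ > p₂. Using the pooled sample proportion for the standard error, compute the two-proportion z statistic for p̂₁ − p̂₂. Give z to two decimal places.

z = -2.85

p̂₁ = 23/432 ≈ 0.0532, p̂₂ = 174/1803 ≈ 0.0965.
Pooled p̂ = (23+174)/(432+1803) = 197/2235 = 0.0881.
SE = √(p̂(1−p̂)(1/n₁+1/n₂)) = √(0.0881·0.9119·0.00286945) = √(0.000230629) = 0.0152.
z = (0.0532 − 0.0965)/0.0152 = -0.0433/0.0152 = -2.85.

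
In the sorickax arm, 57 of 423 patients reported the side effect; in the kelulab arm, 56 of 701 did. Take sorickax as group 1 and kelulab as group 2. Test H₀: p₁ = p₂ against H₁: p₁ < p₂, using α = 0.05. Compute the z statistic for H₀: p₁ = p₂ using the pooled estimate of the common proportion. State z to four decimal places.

p̂₁ = 57/423 ≈ 0.134752, p̂₂ = 56/701 ≈ 0.079886.
Pooled p̂ = (57+56)/(423+701) = 113/1124 = 0.100534.
SE = √(p̂(1−p̂)(1/n₁+1/n₂)) = √(0.100534·0.899466·0.0037906) = √(0.000342772) = 0.018514.
z = (0.134752 − 0.079886)/0.018514 = 0.054866/0.018514 = 2.9635.
p-value = P(Z < 2.963) ≈ 0.9985; since p > α = 0.05, fail to reject H₀.

z = 2.9635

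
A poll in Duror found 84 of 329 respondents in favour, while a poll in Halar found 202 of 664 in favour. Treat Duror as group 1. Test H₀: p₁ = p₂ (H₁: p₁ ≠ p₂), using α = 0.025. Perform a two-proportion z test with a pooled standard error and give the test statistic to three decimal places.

p̂₁ = 84/329 = 0.25532, p̂₂ = 202/664 = 0.30422.
Pooled p̂ = (84+202)/(329+664) = 286/993 = 0.28802.
SE = √(0.205063 × 0.00454554) = 0.03053.
z = (0.25532 − 0.30422)/0.03053 = -0.04890/0.03053 = -1.602.
Two-sided p-value ≈ 2·Φ(−1.602) = 0.1092. With α = 0.025, fail to reject H₀.

z = -1.602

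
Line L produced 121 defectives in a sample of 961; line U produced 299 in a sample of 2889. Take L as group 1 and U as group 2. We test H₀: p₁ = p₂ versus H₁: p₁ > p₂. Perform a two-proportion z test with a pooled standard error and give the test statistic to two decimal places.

z = 1.93

p̂₁ = 121/961 = 0.1259, p̂₂ = 299/2889 = 0.1035.
Pooled p̂ = (121+299)/(961+2889) = 420/3850 = 0.1091.
SE = √(0.0971901 × 0.00138672) = 0.0116.
z = (0.1259 − 0.1035)/0.0116 = 0.0224/0.0116 = 1.93.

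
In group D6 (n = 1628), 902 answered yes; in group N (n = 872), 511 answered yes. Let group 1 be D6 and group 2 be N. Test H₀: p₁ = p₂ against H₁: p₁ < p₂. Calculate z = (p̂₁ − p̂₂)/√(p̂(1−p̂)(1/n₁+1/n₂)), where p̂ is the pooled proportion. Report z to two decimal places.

p̂₁ = 902/1628 = 0.55405, p̂₂ = 511/872 = 0.58601.
Pooled p̂ = (902+511)/(1628+872) = 1413/2500 = 0.56520.
SE = √(p̂(1−p̂)(1/n₁+1/n₂)) = √(0.56520·0.43480·0.00176104) = √(0.000432774) = 0.02080.
z = (0.55405 − 0.58601)/0.02080 = -0.03196/0.02080 = -1.54.
p-value = P(Z < -1.536) ≈ 0.0623.

z = -1.54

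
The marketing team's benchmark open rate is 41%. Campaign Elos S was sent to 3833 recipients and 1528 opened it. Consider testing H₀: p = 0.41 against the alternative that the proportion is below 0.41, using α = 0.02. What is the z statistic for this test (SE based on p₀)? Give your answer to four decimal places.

p̂ = 1528/3833 ≈ 0.398643.
SE = √(p₀(1−p₀)/n) = √(0.2419/3833) = 0.007944.
z = (0.398643 − 0.41)/0.007944 = -0.011357/0.007944 = -1.4296.
p-value = P(Z < -1.430) ≈ 0.0764, so at α = 0.02 we fail to reject H₀.

z = -1.4296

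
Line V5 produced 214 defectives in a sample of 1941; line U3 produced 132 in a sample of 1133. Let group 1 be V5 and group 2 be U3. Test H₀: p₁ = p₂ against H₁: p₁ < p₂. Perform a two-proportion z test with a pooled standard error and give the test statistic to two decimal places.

z = -0.53

p̂₁ = 214/1941 ≈ 0.1103, p̂₂ = 132/1133 ≈ 0.1165.
Pooled p̂ = (214+132)/(1941+1133) = 346/3074 = 0.1126.
SE = √(0.0998879 × 0.00139781) = 0.0118.
z = (0.1103 − 0.1165)/0.0118 = -0.0062/0.0118 = -0.53.
p-value = P(Z < -0.529) ≈ 0.2984.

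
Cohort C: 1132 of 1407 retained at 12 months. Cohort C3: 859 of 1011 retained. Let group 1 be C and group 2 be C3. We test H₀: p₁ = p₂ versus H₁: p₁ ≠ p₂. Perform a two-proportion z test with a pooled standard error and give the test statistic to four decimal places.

z = -2.8690

p̂₁ = 1132/1407 ≈ 0.8045487, p̂₂ = 859/1011 ≈ 0.8496538.
Pooled p̂ = (1132+859)/(1407+1011) = 1991/2418 = 0.8234078.
SE = √(p̂(1−p̂)(1/n₁+1/n₂)) = √(0.8234078·0.1765922·0.00169985) = √(0.000247171) = 0.0157217.
z = (0.8045487 − 0.8496538)/0.0157217 = -0.0451051/0.0157217 = -2.8690.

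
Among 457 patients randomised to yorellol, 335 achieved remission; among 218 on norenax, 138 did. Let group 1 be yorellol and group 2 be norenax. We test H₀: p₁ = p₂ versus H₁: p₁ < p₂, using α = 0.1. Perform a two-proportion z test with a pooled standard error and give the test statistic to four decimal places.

z = 2.6533

p̂₁ = 335/457 = 0.733042, p̂₂ = 138/218 = 0.633028.
Pooled p̂ = (335+138)/(457+218) = 473/675 = 0.700741.
SE = √(p̂(1−p̂)(1/n₁+1/n₂)) = √(0.700741·0.299259·0.00677534) = √(0.00142081) = 0.037694.
z = (0.733042 − 0.633028)/0.037694 = 0.100014/0.037694 = 2.6533.
p-value = P(Z < 2.653) ≈ 0.9960; since p > α = 0.1, fail to reject H₀.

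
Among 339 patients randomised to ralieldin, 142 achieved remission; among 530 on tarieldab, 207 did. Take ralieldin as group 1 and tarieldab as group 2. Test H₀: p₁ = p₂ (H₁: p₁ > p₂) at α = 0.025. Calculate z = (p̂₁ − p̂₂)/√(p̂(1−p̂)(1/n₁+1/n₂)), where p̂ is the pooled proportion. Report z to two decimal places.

z = 0.83

p̂₁ = 142/339 ≈ 0.4189, p̂₂ = 207/530 ≈ 0.3906.
Pooled p̂ = (142+207)/(339+530) = 349/869 = 0.4016.
SE = √(0.24032 × 0.00483664) = 0.0341.
z = (0.4189 − 0.3906)/0.0341 = 0.0283/0.0341 = 0.83.
p-value = P(Z > 0.830) ≈ 0.2031; since p > α = 0.025, fail to reject H₀.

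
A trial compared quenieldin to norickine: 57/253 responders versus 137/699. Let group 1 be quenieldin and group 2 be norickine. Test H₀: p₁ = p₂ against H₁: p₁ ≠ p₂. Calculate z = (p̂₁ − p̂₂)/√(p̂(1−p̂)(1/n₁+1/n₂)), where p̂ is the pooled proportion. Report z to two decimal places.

p̂₁ = 57/253 ≈ 0.2253, p̂₂ = 137/699 ≈ 0.1960.
Pooled p̂ = (57+137)/(253+699) = 194/952 = 0.2038.
SE = √(0.162255 × 0.00538318) = 0.0296.
z = (0.2253 − 0.1960)/0.0296 = 0.0293/0.0296 = 0.99.
Two-sided p-value ≈ 2·Φ(−0.991) = 0.3215.

z = 0.99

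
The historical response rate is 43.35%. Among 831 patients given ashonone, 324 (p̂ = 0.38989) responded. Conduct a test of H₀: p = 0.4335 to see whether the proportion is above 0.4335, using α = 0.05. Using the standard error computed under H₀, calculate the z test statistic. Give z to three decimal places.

z = -2.537

p̂ = 324/831 ≈ 0.38989.
Standard error under H₀: √(0.4335×0.5665/831) = 0.01719.
z = (0.38989 − 0.4335)/0.01719 = -0.04361/0.01719 = -2.537.
p-value = P(Z > -2.537) ≈ 0.9944, so at α = 0.05 we fail to reject H₀.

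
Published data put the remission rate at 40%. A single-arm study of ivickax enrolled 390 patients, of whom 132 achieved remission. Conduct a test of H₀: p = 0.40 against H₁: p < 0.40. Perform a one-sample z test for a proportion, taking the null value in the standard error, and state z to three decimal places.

z = -2.481

p̂ = 132/390 = 0.338462.
Standard error under H₀: √(0.4×0.6/390) = 0.024807.
z = (0.338462 − 0.4)/0.024807 = -0.061538/0.024807 = -2.481.
p-value = P(Z < -2.481) ≈ 0.0066.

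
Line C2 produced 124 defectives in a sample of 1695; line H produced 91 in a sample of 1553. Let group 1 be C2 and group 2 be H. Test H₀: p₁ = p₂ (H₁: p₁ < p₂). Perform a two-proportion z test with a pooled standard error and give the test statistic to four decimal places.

z = 1.6672

p̂₁ = 124/1695 = 0.073156, p̂₂ = 91/1553 = 0.058596.
Pooled p̂ = (124+91)/(1695+1553) = 215/3248 = 0.066195.
SE = √(0.0618129 × 0.00123389) = 0.008733.
z = (0.073156 − 0.058596)/0.008733 = 0.014560/0.008733 = 1.6672.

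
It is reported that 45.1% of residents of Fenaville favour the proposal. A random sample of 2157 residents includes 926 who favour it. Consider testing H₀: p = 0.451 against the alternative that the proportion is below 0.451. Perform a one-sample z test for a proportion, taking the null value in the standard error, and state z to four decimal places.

p̂ = 926/2157 ≈ 0.429300.
Standard error under H₀: √(0.451×0.549/2157) = 0.010714.
z = (0.429300 − 0.451)/0.010714 = -0.021700/0.010714 = -2.0254.

z = -2.0254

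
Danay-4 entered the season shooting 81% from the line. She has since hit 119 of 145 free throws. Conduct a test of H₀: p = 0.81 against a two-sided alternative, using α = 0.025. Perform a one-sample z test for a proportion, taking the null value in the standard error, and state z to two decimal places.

z = 0.33

p̂ = 119/145 = 0.8207.
Under H₀, SE = √(0.81·0.19/145) = √(0.00106138) = 0.0326.
z = (0.8207 − 0.81)/0.0326 = 0.0107/0.0326 = 0.33.
p-value = 2·P(Z > 0.328) ≈ 0.7428, so at α = 0.025 we fail to reject H₀.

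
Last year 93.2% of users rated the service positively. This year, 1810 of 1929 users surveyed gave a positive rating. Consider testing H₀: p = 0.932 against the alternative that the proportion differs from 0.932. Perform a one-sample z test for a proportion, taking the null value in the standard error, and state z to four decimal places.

z = 1.1009

p̂ = 1810/1929 ≈ 0.9383100.
Standard error under H₀: √(0.932×0.068/1929) = 0.0057319.
z = (0.9383100 − 0.932)/0.0057319 = 0.0063100/0.0057319 = 1.1009.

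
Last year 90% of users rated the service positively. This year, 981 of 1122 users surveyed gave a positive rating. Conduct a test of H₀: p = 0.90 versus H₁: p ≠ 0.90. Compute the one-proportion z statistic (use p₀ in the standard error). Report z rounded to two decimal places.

z = -2.87

p̂ = 981/1122 = 0.874332.
SE = √(p₀(1−p₀)/n) = √(0.09/1122) = 0.008956.
z = (0.874332 − 0.9)/0.008956 = -0.025668/0.008956 = -2.87.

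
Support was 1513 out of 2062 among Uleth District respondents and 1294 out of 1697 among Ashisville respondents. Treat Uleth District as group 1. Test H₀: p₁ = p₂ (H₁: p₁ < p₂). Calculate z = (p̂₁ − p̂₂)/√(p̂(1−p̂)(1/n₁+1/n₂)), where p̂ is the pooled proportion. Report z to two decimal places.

p̂₁ = 1513/2062 ≈ 0.73375, p̂₂ = 1294/1697 ≈ 0.76252.
Pooled p̂ = (1513+1294)/(2062+1697) = 2807/3759 = 0.74674.
SE = √(p̂(1−p̂)(1/n₁+1/n₂)) = √(0.74674·0.25326·0.00107424) = √(0.000203159) = 0.01425.
z = (0.73375 − 0.76252)/0.01425 = -0.02877/0.01425 = -2.02.
p-value = P(Z < -2.018) ≈ 0.0218.

z = -2.02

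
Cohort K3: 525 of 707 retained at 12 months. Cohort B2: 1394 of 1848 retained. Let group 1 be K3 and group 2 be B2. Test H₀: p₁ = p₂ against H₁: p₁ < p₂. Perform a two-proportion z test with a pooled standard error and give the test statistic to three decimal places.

p̂₁ = 525/707 ≈ 0.74257, p̂₂ = 1394/1848 ≈ 0.75433.
Pooled p̂ = (525+1394)/(707+1848) = 1919/2555 = 0.75108.
SE = √(p̂(1−p̂)(1/n₁+1/n₂)) = √(0.75108·0.24892·0.00195555) = √(0.000365611) = 0.01912.
z = (0.74257 − 0.75433)/0.01912 = -0.01176/0.01912 = -0.615.
p-value = P(Z < -0.615) ≈ 0.2694.

z = -0.615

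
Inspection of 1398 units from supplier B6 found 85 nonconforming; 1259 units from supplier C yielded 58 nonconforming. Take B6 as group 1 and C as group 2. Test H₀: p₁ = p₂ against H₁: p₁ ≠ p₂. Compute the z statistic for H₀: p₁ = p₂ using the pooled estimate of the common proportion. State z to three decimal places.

p̂₁ = 85/1398 ≈ 0.06080, p̂₂ = 58/1259 ≈ 0.04607.
Pooled p̂ = (85+58)/(1398+1259) = 143/2657 = 0.05382.
SE = √(0.0509235 × 0.00150959) = 0.00877.
z = (0.06080 − 0.04607)/0.00877 = 0.01473/0.00877 = 1.680.
Two-sided p-value ≈ 2·Φ(−1.680) = 0.0929.

z = 1.680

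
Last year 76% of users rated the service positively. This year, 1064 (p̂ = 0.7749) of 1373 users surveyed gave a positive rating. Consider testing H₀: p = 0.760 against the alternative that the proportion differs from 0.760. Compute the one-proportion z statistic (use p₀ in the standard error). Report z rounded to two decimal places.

z = 1.30

p̂ = 1064/1373 ≈ 0.7749.
Under H₀, SE = √(0.76·0.24/1373) = √(0.000132848) = 0.0115.
z = (0.7749 − 0.76)/0.0115 = 0.0149/0.0115 = 1.30.
Two-sided p-value ≈ 2·Φ(−1.297) = 0.1947.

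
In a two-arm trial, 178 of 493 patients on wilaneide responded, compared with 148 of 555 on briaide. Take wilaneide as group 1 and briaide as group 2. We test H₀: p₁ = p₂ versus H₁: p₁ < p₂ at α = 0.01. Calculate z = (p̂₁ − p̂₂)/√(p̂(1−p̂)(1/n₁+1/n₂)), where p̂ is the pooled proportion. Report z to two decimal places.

z = 3.29

p̂₁ = 178/493 ≈ 0.3611, p̂₂ = 148/555 ≈ 0.2667.
Pooled p̂ = (178+148)/(493+555) = 326/1048 = 0.3111.
SE = √(p̂(1−p̂)(1/n₁+1/n₂)) = √(0.3111·0.6889·0.0038302) = √(0.000820831) = 0.0287.
z = (0.3611 − 0.2667)/0.0287 = 0.0944/0.0287 = 3.29.
p-value = P(Z < 3.295) ≈ 0.9995, so at α = 0.01 we fail to reject H₀.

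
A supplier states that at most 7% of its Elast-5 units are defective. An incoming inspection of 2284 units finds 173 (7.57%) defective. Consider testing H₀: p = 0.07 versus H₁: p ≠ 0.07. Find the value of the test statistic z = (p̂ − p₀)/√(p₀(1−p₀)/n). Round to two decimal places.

p̂ = 173/2284 = 0.0757.
Standard error under H₀: √(0.07×0.93/2284) = 0.0053.
z = (0.0757 − 0.07)/0.0053 = 0.0057/0.0053 = 1.08.
Two-sided p-value ≈ 2·Φ(−1.076) = 0.2819.

z = 1.08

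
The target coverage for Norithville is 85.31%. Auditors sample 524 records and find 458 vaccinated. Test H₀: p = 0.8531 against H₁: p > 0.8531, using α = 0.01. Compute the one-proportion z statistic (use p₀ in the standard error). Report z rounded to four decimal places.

z = 1.3544

p̂ = 458/524 = 0.874046.
Standard error under H₀: √(0.8531×0.1469/524) = 0.015465.
z = (0.874046 − 0.8531)/0.015465 = 0.020946/0.015465 = 1.3544.
p-value = P(Z > 1.354) ≈ 0.0878, so at α = 0.01 we fail to reject H₀.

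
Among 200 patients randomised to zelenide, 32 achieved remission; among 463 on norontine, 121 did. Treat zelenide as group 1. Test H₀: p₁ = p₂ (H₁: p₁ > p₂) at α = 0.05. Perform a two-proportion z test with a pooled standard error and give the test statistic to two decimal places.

p̂₁ = 32/200 ≈ 0.1600, p̂₂ = 121/463 ≈ 0.2613.
Pooled p̂ = (32+121)/(200+463) = 153/663 = 0.2308.
SE = √(p̂(1−p̂)(1/n₁+1/n₂)) = √(0.2308·0.7692·0.00715983) = √(0.00127098) = 0.0357.
z = (0.1600 − 0.2613)/0.0357 = -0.1013/0.0357 = -2.84.
p-value = P(Z > -2.843) ≈ 0.9978. With α = 0.05, fail to reject H₀.

z = -2.84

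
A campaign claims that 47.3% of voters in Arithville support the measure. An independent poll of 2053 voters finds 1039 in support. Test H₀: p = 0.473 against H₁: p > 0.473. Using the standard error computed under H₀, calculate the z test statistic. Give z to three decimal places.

z = 3.003

p̂ = 1039/2053 ≈ 0.50609.
SE = √(p₀(1−p₀)/n) = √(0.24927/2053) = 0.01102.
z = (0.50609 − 0.473)/0.01102 = 0.03309/0.01102 = 3.003.
p-value = P(Z > 3.003) ≈ 0.0013.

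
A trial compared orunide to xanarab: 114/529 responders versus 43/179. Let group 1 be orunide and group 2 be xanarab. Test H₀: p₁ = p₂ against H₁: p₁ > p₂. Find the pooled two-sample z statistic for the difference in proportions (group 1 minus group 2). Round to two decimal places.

z = -0.69

p̂₁ = 114/529 ≈ 0.2155, p̂₂ = 43/179 ≈ 0.2402.
Pooled p̂ = (114+43)/(529+179) = 157/708 = 0.2218.
SE = √(p̂(1−p̂)(1/n₁+1/n₂)) = √(0.2218·0.7782·0.00747695) = √(0.00129036) = 0.0359.
z = (0.2155 − 0.2402)/0.0359 = -0.0247/0.0359 = -0.69.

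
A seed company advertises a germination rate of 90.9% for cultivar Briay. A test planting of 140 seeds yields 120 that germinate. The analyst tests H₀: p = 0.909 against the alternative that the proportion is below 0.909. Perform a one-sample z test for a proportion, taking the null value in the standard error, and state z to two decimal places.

z = -2.13

p̂ = 120/140 = 0.85714.
Standard error under H₀: √(0.909×0.091/140) = 0.02431.
z = (0.85714 − 0.909)/0.02431 = -0.05186/0.02431 = -2.13.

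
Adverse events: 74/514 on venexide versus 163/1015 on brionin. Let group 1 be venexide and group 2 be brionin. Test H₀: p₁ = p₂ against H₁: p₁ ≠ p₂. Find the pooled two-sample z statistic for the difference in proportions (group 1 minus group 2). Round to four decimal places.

p̂₁ = 74/514 ≈ 0.143969, p̂₂ = 163/1015 ≈ 0.160591.
Pooled p̂ = (74+163)/(514+1015) = 237/1529 = 0.155003.
SE = √(p̂(1−p̂)(1/n₁+1/n₂)) = √(0.155003·0.844997·0.00293075) = √(0.000383861) = 0.019592.
z = (0.143969 − 0.160591)/0.019592 = -0.016622/0.019592 = -0.8484.
p-value = 2·P(Z > 0.848) ≈ 0.3962.

z = -0.8484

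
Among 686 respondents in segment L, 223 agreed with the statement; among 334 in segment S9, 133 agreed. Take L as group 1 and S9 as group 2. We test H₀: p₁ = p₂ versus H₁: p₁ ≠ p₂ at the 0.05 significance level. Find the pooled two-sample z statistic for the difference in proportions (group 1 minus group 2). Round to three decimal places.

z = -2.299

p̂₁ = 223/686 ≈ 0.3250729, p̂₂ = 133/334 ≈ 0.3982036.
Pooled p̂ = (223+133)/(686+334) = 356/1020 = 0.3490196.
SE = √(p̂(1−p̂)(1/n₁+1/n₂)) = √(0.3490196·0.6509804·0.00445174) = √(0.00101146) = 0.0318034.
z = (0.3250729 − 0.3982036)/0.0318034 = -0.0731307/0.0318034 = -2.299.
Two-sided p-value ≈ 2·Φ(−2.299) = 0.0215; since p < α = 0.05, reject H₀.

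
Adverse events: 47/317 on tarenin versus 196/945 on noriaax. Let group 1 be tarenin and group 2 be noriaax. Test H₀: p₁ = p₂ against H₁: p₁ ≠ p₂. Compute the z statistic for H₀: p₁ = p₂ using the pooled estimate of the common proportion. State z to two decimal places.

z = -2.31

p̂₁ = 47/317 ≈ 0.1483, p̂₂ = 196/945 ≈ 0.2074.
Pooled p̂ = (47+196)/(317+945) = 243/1262 = 0.1926.
SE = √(p̂(1−p̂)(1/n₁+1/n₂)) = √(0.1926·0.8074·0.00421278) = √(0.000654983) = 0.0256.
z = (0.1483 − 0.2074)/0.0256 = -0.0591/0.0256 = -2.31.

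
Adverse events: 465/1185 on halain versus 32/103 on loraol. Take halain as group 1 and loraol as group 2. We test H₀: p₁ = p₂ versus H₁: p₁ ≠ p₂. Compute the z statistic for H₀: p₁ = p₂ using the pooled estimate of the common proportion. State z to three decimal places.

z = 1.634

p̂₁ = 465/1185 ≈ 0.39241, p̂₂ = 32/103 ≈ 0.31068.
Pooled p̂ = (465+32)/(1185+103) = 497/1288 = 0.38587.
SE = √(p̂(1−p̂)(1/n₁+1/n₂)) = √(0.38587·0.61413·0.0105526) = √(0.0025007) = 0.05001.
z = (0.39241 − 0.31068)/0.05001 = 0.08173/0.05001 = 1.634.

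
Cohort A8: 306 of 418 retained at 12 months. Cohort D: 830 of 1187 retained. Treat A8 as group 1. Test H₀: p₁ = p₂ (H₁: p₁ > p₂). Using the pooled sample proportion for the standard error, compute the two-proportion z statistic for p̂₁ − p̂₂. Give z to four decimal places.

z = 1.2687

p̂₁ = 306/418 ≈ 0.732057, p̂₂ = 830/1187 ≈ 0.699242.
Pooled p̂ = (306+830)/(418+1187) = 1136/1605 = 0.707788.
SE = √(p̂(1−p̂)(1/n₁+1/n₂)) = √(0.707788·0.292212·0.0032348) = √(0.000669035) = 0.025866.
z = (0.732057 − 0.699242)/0.025866 = 0.032815/0.025866 = 1.2687.
p-value = P(Z > 1.269) ≈ 0.1023.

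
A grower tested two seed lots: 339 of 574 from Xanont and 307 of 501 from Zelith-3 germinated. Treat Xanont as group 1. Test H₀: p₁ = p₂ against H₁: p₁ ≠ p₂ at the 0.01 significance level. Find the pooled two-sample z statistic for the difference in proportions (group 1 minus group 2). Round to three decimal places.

p̂₁ = 339/574 = 0.59059, p̂₂ = 307/501 = 0.61277.
Pooled p̂ = (339+307)/(574+501) = 646/1075 = 0.60093.
SE = √(p̂(1−p̂)(1/n₁+1/n₂)) = √(0.60093·0.39907·0.00373817) = √(0.000896462) = 0.02994.
z = (0.59059 − 0.61277)/0.02994 = -0.02218/0.02994 = -0.741.
p-value = 2·P(Z > 0.741) ≈ 0.4588. With α = 0.01, fail to reject H₀.

z = -0.741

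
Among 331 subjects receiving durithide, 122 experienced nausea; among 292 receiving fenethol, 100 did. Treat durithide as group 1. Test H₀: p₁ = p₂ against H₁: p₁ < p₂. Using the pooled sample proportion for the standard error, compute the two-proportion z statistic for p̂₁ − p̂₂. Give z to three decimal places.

p̂₁ = 122/331 = 0.36858, p̂₂ = 100/292 = 0.34247.
Pooled p̂ = (122+100)/(331+292) = 222/623 = 0.35634.
SE = √(0.229362 × 0.00644581) = 0.03845.
z = (0.36858 − 0.34247)/0.03845 = 0.02611/0.03845 = 0.679.
p-value = P(Z < 0.679) ≈ 0.7515.

z = 0.679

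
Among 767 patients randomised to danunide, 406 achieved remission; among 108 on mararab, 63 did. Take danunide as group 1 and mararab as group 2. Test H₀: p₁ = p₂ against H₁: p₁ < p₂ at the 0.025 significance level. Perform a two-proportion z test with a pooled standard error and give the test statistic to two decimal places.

z = -1.05

p̂₁ = 406/767 ≈ 0.5293, p̂₂ = 63/108 ≈ 0.5833.
Pooled p̂ = (406+63)/(767+108) = 469/875 = 0.5360.
SE = √(p̂(1−p̂)(1/n₁+1/n₂)) = √(0.5360·0.4640·0.010563) = √(0.00262707) = 0.0513.
z = (0.5293 − 0.5833)/0.0513 = -0.0540/0.0513 = -1.05.
p-value = P(Z < -1.054) ≈ 0.1461, so at α = 0.025 we fail to reject H₀.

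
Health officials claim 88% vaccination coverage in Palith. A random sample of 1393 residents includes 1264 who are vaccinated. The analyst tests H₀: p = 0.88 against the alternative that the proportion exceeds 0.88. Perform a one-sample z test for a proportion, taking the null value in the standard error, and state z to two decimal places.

p̂ = 1264/1393 ≈ 0.9074.
Standard error under H₀: √(0.88×0.12/1393) = 0.0087.
z = (0.9074 − 0.88)/0.0087 = 0.0274/0.0087 = 3.15.
p-value = P(Z > 3.146) ≈ 0.0008.

z = 3.15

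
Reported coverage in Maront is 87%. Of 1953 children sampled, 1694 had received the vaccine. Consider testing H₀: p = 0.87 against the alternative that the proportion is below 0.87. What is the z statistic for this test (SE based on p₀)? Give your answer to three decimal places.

p̂ = 1694/1953 ≈ 0.86738.
SE = √(p₀(1−p₀)/n) = √(0.1131/1953) = 0.00761.
z = (0.86738 − 0.87)/0.00761 = -0.00262/0.00761 = -0.344.
p-value = P(Z < -0.344) ≈ 0.3655.

z = -0.344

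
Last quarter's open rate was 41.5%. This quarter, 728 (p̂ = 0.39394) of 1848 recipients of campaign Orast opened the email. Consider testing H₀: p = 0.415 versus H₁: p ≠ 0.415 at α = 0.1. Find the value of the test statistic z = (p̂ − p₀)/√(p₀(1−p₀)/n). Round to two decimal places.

p̂ = 728/1848 ≈ 0.39394.
Under H₀, SE = √(0.415·0.585/1848) = √(0.000131372) = 0.01146.
z = (0.39394 − 0.415)/0.01146 = -0.02106/0.01146 = -1.84.
Two-sided p-value ≈ 2·Φ(−1.837) = 0.0661; since p < α = 0.1, reject H₀.

z = -1.84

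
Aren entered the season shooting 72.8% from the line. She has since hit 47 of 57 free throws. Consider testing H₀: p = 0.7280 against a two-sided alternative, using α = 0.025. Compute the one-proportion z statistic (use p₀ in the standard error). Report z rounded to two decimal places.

p̂ = 47/57 = 0.8246.
Under H₀, SE = √(0.728·0.272/57) = √(0.00347396) = 0.0589.
z = (0.8246 − 0.728)/0.0589 = 0.0966/0.0589 = 1.64.
Two-sided p-value ≈ 2·Φ(−1.638) = 0.1014. With α = 0.025, fail to reject H₀.

z = 1.64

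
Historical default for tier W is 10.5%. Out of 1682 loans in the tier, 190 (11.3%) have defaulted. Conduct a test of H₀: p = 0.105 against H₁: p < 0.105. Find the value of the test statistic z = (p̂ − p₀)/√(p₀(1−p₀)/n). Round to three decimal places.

p̂ = 190/1682 = 0.112961.
Under H₀, SE = √(0.105·0.895/1682) = √(5.5871e-05) = 0.007475.
z = (0.112961 − 0.105)/0.007475 = 0.007961/0.007475 = 1.065.
p-value = P(Z < 1.065) ≈ 0.8566.

z = 1.065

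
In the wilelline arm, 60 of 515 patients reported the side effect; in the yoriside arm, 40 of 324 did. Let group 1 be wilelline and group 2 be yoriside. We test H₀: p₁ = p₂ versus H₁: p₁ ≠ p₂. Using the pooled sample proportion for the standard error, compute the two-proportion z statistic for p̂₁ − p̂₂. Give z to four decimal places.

p̂₁ = 60/515 = 0.116505, p̂₂ = 40/324 = 0.123457.
Pooled p̂ = (60+40)/(515+324) = 100/839 = 0.119190.
SE = √(0.104983 × 0.00502817) = 0.022976.
z = (0.116505 − 0.123457)/0.022976 = -0.006952/0.022976 = -0.3026.
Two-sided p-value ≈ 2·Φ(−0.303) = 0.7622.

z = -0.3026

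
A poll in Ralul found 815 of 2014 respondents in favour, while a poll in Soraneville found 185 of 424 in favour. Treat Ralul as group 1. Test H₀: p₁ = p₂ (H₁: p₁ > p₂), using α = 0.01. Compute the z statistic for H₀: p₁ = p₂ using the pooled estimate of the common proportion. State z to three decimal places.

p̂₁ = 815/2014 = 0.40467, p̂₂ = 185/424 = 0.43632.
Pooled p̂ = (815+185)/(2014+424) = 1000/2438 = 0.41017.
SE = √(0.241931 × 0.00285501) = 0.02628.
z = (0.40467 − 0.43632)/0.02628 = -0.03165/0.02628 = -1.204.
p-value = P(Z > -1.204) ≈ 0.8858; since p > α = 0.01, fail to reject H₀.

z = -1.204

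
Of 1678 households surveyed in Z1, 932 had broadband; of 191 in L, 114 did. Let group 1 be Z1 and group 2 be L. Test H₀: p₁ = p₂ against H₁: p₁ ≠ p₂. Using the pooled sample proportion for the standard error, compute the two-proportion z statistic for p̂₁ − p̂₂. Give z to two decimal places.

z = -1.09

p̂₁ = 932/1678 ≈ 0.5554, p̂₂ = 114/191 ≈ 0.5969.
Pooled p̂ = (932+114)/(1678+191) = 1046/1869 = 0.5597.
SE = √(p̂(1−p̂)(1/n₁+1/n₂)) = √(0.5597·0.4403·0.00583155) = √(0.00143713) = 0.0379.
z = (0.5554 − 0.5969)/0.0379 = -0.0415/0.0379 = -1.09.
Two-sided p-value ≈ 2·Φ(−1.093) = 0.2744.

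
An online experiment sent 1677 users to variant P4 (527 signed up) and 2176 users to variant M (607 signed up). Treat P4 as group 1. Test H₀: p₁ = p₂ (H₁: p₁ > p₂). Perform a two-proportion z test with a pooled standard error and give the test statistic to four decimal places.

p̂₁ = 527/1677 ≈ 0.314252, p̂₂ = 607/2176 ≈ 0.278952.
Pooled p̂ = (527+607)/(1677+2176) = 1134/3853 = 0.294316.
SE = √(0.207694 × 0.00105586) = 0.014809.
z = (0.314252 − 0.278952)/0.014809 = 0.035300/0.014809 = 2.3837.
p-value = P(Z > 2.384) ≈ 0.0086.

z = 2.3837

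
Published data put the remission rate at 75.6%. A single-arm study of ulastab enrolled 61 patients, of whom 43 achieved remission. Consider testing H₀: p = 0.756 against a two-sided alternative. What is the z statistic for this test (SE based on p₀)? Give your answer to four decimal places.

p̂ = 43/61 ≈ 0.704918.
Under H₀, SE = √(0.756·0.244/61) = √(0.003024) = 0.054991.
z = (0.704918 − 0.756)/0.054991 = -0.051082/0.054991 = -0.9289.
Two-sided p-value ≈ 2·Φ(−0.929) = 0.3529.

z = -0.9289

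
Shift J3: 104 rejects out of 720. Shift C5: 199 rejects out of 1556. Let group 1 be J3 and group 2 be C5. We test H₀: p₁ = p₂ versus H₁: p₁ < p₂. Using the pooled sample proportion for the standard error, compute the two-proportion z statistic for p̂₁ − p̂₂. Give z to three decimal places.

p̂₁ = 104/720 = 0.14444, p̂₂ = 199/1556 = 0.12789.
Pooled p̂ = (104+199)/(720+1556) = 303/2276 = 0.13313.
SE = √(0.115405 × 0.00203156) = 0.01531.
z = (0.14444 − 0.12789)/0.01531 = 0.01655/0.01531 = 1.081.
p-value = P(Z < 1.081) ≈ 0.8602.

z = 1.081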